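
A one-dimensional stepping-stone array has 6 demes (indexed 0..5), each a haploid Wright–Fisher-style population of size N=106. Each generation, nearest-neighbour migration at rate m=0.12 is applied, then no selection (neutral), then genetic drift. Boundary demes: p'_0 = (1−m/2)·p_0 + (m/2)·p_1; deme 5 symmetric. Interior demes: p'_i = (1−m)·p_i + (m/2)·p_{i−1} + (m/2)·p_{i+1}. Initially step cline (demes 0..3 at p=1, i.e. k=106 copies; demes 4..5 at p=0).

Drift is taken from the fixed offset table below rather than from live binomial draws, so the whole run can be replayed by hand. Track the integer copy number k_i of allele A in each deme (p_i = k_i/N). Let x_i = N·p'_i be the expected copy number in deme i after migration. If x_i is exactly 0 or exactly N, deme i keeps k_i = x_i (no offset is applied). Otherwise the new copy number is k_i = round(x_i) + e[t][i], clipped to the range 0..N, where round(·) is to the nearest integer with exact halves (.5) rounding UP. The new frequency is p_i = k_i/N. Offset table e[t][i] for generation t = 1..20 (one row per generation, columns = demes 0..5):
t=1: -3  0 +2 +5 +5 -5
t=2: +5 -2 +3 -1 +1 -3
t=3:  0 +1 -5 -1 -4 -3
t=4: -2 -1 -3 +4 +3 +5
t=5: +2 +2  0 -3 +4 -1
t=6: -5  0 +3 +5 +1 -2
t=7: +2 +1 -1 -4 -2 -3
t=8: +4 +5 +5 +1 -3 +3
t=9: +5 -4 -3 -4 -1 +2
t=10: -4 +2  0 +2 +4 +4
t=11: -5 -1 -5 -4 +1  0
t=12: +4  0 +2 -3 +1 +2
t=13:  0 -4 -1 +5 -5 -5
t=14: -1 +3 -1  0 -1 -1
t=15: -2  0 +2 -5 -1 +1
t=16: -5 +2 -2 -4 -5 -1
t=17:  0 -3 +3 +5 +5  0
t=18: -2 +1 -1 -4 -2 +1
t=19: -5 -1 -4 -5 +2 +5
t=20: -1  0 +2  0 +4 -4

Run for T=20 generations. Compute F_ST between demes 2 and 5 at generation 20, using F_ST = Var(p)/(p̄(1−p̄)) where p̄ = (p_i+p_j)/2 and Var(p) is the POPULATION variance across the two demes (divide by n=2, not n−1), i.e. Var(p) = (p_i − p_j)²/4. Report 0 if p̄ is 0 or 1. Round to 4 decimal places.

t=0: k=[106 106 106 106 0 0]
t=1: x=[106.0000 106.0000 106.0000 99.6400 6.3600 0.0000] k=[106 106 106 105 11 0]
t=2: x=[106.0000 106.0000 105.9400 99.4200 15.9800 0.6600] k=[106 106 106 98 17 0]
t=3: x=[106.0000 106.0000 105.5200 93.6200 20.8400 1.0200] k=[106 106 101 93 17 0]
t=4: x=[106.0000 105.7000 100.8200 88.9200 20.5400 1.0200] k=[106 105 98 93 24 6]
t=5: x=[105.9400 104.6400 98.1200 89.1600 27.0600 7.0800] k=[106 106 98 86 31 6]
t=6: x=[106.0000 105.5200 97.7600 83.4200 32.8000 7.5000] k=[106 106 101 88 34 6]
t=7: x=[106.0000 105.7000 100.5200 85.5400 35.5600 7.6800] k=[106 106 100 82 34 5]
t=8: x=[106.0000 105.6400 99.2800 80.2000 35.1400 6.7400] k=[106 106 104 81 32 10]
t=9: x=[106.0000 105.8800 102.7400 79.4400 33.6200 11.3200] k=[106 102 100 75 33 13]
t=10: x=[105.7600 102.1200 98.6200 73.9800 34.3200 14.2000] k=[102 104 99 76 38 18]
t=11: x=[102.1200 103.5800 97.9200 75.1000 39.0800 19.2000] k=[97 103 93 71 40 19]
t=12: x=[97.3600 102.0400 92.2800 70.4600 40.6000 20.2600] k=[101 102 94 67 42 22]
t=13: x=[101.0600 101.4600 92.8600 67.1200 42.3000 23.2000] k=[101 97 92 72 37 18]
t=14: x=[100.7600 96.9400 91.1000 71.1000 37.9600 19.1400] k=[100 100 90 71 37 18]
t=15: x=[100.0000 99.4000 89.4600 70.1000 37.9000 19.1400] k=[98 99 91 65 37 20]
t=16: x=[98.0600 98.4600 89.9200 64.8800 37.6600 21.0200] k=[93 100 88 61 33 20]
t=17: x=[93.4200 98.8600 87.1000 60.9400 33.9000 20.7800] k=[93 96 90 66 39 21]
t=18: x=[93.1800 95.4600 88.9200 65.8200 39.5400 22.0800] k=[91 96 88 62 38 23]
t=19: x=[91.3000 95.2200 86.9200 62.1200 38.5400 23.9000] k=[86 94 83 57 41 29]
t=20: x=[86.4800 92.8600 82.1000 57.6000 41.2400 29.7200] k=[85 93 84 58 45 26]

0.2998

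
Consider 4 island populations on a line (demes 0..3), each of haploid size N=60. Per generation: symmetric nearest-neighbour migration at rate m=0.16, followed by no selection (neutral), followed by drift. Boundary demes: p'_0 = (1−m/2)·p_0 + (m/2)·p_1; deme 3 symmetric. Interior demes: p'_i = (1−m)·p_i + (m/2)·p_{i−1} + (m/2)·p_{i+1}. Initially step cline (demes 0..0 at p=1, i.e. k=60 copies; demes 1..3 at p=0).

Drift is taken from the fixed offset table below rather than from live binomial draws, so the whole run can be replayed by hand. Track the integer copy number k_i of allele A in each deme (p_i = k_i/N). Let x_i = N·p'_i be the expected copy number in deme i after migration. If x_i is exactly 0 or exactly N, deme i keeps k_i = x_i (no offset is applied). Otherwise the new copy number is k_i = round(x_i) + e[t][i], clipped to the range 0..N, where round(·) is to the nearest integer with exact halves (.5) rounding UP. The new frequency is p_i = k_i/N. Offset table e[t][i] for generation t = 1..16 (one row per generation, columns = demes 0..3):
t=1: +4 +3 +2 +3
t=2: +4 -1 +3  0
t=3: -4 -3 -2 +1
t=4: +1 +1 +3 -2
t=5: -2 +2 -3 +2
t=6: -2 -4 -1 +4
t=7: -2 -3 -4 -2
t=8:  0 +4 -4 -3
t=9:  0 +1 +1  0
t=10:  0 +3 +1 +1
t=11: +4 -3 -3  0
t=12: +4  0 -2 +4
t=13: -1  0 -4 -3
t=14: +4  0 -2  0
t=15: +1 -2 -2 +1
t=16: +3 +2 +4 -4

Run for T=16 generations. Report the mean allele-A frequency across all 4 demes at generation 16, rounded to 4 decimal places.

0.2583

t=0: k=[60 0 0 0]
t=1: x=[55.2000 4.8000 0.0000 0.0000] k=[59 8 0 0]
t=2: x=[54.9200 11.4400 0.6400 0.0000] k=[59 10 4 0]
t=3: x=[55.0800 13.4400 4.1600 0.3200] k=[51 10 2 1]
t=4: x=[47.7200 12.6400 2.5600 1.0800] k=[49 14 6 0]
t=5: x=[46.2000 16.1600 6.1600 0.4800] k=[44 18 3 2]
t=6: x=[41.9200 18.8800 4.1200 2.0800] k=[40 15 3 6]
t=7: x=[38.0000 16.0400 4.2000 5.7600] k=[36 13 0 4]
t=8: x=[34.1600 13.8000 1.3600 3.6800] k=[34 18 0 1]
t=9: x=[32.7200 17.8400 1.5200 0.9200] k=[33 19 3 1]
t=10: x=[31.8800 18.8400 4.1200 1.1600] k=[32 22 5 2]
t=11: x=[31.2000 21.4400 6.1200 2.2400] k=[35 18 3 2]
t=12: x=[33.6400 18.1600 4.1200 2.0800] k=[38 18 2 6]
t=13: x=[36.4000 18.3200 3.6000 5.6800] k=[35 18 0 3]
t=14: x=[33.6400 17.9200 1.6800 2.7600] k=[38 18 0 3]
t=15: x=[36.4000 18.1600 1.6800 2.7600] k=[37 16 0 4]
t=16: x=[35.3200 16.4000 1.6000 3.6800] k=[38 18 6 0]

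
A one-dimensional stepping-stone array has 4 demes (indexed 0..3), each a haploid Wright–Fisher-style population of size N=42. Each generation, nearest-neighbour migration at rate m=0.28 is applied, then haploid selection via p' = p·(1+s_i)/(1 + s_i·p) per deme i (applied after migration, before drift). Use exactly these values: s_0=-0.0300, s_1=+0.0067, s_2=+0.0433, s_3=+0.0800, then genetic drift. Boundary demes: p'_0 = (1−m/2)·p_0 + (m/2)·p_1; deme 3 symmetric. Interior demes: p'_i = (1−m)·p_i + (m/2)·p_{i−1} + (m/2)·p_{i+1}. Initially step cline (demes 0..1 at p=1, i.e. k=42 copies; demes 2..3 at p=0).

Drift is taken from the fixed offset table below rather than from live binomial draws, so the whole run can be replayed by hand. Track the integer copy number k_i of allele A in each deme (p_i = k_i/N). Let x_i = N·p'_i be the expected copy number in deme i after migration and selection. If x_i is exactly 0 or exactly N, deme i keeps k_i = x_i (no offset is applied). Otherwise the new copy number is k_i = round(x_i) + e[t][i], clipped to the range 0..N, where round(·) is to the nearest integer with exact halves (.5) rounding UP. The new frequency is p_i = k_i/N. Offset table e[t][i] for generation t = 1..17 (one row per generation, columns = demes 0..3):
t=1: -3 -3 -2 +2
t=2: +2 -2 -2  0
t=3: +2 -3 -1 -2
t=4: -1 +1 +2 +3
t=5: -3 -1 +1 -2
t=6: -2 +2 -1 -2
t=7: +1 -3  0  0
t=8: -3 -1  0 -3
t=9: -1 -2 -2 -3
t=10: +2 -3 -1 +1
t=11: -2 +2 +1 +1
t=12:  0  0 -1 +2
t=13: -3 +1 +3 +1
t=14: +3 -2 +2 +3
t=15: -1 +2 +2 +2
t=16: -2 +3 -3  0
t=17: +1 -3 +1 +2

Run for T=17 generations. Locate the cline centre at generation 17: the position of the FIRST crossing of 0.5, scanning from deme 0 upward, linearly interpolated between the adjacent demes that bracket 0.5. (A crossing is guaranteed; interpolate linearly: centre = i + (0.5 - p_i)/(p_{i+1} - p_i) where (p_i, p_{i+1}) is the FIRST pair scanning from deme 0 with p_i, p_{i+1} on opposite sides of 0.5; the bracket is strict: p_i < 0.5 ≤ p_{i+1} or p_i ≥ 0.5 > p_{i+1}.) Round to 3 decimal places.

t=0: k=[42 42 0 0]
t=1: x=[42.0000 36.1537 6.0976 0.0000] k=[42 33 4 0]
t=2: x=[40.7022 30.2566 7.7647 0.6042] k=[42 28 6 1]
t=3: x=[39.9823 26.9446 8.6680 1.8301] k=[42 24 8 0]
t=4: x=[39.4069 24.3484 9.4263 1.2070] k=[38 25 11 4]
t=5: x=[36.0256 24.9277 12.3462 5.3279] k=[33 24 13 3]
t=6: x=[31.5020 23.7889 13.5257 4.7125] k=[30 26 13 3]
t=7: x=[29.1702 24.8079 13.8100 4.7125] k=[30 22 14 5]
t=8: x=[28.6037 22.0699 14.2564 6.6811] k=[26 21 14 4]
t=9: x=[24.9927 20.7901 13.9724 5.7726] k=[24 19 12 3]
t=10: x=[22.9835 18.7893 12.0815 4.5638] k=[25 16 11 6]
t=11: x=[23.4250 16.6270 11.3476 7.1448] k=[21 19 12 8]
t=12: x=[20.4003 18.3690 12.7940 9.0965] k=[20 18 12 11]
t=13: x=[19.4017 17.5081 13.0787 11.7812] k=[16 19 16 13]
t=14: x=[16.1164 18.2289 16.4219 14.1324] k=[19 16 18 17]
t=15: x=[18.2650 16.7672 18.0147 17.9260] k=[17 19 20 20]
t=16: x=[16.9711 18.9294 20.3042 20.8073] k=[15 22 17 21]
t=17: x=[15.6796 20.3900 18.6987 21.2479] k=[17 17 20 23]

2.333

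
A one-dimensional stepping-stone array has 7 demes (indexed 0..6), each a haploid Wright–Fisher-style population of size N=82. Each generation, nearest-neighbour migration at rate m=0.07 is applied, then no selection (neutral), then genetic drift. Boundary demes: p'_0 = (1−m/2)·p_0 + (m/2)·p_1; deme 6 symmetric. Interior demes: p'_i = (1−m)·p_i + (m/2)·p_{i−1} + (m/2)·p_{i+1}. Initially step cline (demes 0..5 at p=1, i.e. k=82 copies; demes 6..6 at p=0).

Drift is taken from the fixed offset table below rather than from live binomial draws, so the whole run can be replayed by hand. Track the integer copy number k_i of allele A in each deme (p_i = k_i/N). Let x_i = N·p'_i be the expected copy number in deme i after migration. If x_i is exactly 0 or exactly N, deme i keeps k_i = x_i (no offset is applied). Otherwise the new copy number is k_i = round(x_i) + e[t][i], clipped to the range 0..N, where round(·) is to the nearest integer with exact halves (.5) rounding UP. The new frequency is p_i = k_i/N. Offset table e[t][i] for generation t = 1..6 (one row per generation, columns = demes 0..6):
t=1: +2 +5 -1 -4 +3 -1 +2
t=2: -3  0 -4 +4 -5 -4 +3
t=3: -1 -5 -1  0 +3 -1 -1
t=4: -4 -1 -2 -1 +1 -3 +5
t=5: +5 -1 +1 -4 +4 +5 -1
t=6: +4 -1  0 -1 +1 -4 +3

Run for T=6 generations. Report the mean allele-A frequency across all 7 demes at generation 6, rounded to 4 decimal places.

t=0: k=[82 82 82 82 82 82 0]
t=1: x=[82.0000 82.0000 82.0000 82.0000 82.0000 79.1300 2.8700] k=[82 82 82 82 82 78 5]
t=2: x=[82.0000 82.0000 82.0000 82.0000 81.8600 75.5850 7.5550] k=[82 82 82 82 77 72 11]
t=3: x=[82.0000 82.0000 82.0000 81.8250 77.0000 70.0400 13.1350] k=[82 82 82 82 80 69 12]
t=4: x=[82.0000 82.0000 82.0000 81.9300 79.6850 67.3900 13.9950] k=[82 82 82 81 81 64 19]
t=5: x=[82.0000 82.0000 81.9650 81.0350 80.4050 63.0200 20.5750] k=[82 82 82 77 82 68 20]
t=6: x=[82.0000 82.0000 81.8250 77.3500 81.3350 66.8100 21.6800] k=[82 82 82 76 82 63 25]

0.8571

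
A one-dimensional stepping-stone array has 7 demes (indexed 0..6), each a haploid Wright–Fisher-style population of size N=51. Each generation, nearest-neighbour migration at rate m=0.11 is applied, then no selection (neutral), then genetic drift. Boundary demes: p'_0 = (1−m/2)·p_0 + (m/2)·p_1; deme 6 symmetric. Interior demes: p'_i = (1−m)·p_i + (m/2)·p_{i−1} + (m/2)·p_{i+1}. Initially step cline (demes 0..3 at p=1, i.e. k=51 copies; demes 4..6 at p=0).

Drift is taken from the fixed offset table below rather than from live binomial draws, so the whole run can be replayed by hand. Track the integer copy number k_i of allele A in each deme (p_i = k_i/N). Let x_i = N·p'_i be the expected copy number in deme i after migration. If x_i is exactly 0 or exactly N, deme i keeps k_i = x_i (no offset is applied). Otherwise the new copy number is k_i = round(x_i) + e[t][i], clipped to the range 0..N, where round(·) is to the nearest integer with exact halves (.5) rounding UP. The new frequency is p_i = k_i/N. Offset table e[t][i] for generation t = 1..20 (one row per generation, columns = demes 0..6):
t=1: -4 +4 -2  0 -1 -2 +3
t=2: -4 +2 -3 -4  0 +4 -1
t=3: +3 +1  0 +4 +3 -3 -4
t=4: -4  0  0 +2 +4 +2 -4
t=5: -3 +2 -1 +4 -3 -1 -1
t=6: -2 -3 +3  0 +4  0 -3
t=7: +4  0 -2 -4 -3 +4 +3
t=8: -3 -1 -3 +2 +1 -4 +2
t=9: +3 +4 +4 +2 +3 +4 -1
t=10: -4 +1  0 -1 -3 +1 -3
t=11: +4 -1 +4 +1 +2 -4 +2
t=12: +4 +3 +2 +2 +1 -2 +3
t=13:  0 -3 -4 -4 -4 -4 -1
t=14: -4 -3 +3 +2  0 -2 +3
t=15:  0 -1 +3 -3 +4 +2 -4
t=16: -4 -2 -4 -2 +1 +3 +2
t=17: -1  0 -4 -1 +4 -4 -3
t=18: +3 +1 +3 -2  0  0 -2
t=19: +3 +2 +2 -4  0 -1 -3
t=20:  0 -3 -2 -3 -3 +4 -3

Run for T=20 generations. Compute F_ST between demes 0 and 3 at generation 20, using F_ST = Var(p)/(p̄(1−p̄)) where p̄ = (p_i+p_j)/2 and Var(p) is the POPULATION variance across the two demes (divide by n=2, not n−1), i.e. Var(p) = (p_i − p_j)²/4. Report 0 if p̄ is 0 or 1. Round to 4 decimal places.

0.3421

t=0: k=[51 51 51 51 0 0 0]
t=1: x=[51.0000 51.0000 51.0000 48.1950 2.8050 0.0000 0.0000] k=[51 51 51 48 2 0 0]
t=2: x=[51.0000 51.0000 50.8350 45.6350 4.4200 0.1100 0.0000] k=[51 51 48 42 4 4 0]
t=3: x=[51.0000 50.8350 47.8350 40.2400 6.0900 3.7800 0.2200] k=[51 51 48 44 9 1 0]
t=4: x=[51.0000 50.8350 47.9450 42.2950 10.4850 1.3850 0.0550] k=[51 51 48 44 14 3 0]
t=5: x=[51.0000 50.8350 47.9450 42.5700 15.0450 3.4400 0.1650] k=[51 51 47 47 12 2 0]
t=6: x=[51.0000 50.7800 47.2200 45.0750 13.3750 2.4400 0.1100] k=[51 48 50 45 17 2 0]
t=7: x=[50.8350 48.2750 49.6150 43.7350 17.7150 2.7150 0.1100] k=[51 48 48 40 15 7 3]
t=8: x=[50.8350 48.1650 47.5600 39.0650 15.9350 7.2200 3.2200] k=[48 47 45 41 17 3 5]
t=9: x=[47.9450 46.9450 44.8900 39.9000 17.5500 3.8800 4.8900] k=[51 51 49 42 21 8 4]
t=10: x=[51.0000 50.8900 48.7250 41.2300 21.4400 8.4950 4.2200] k=[51 51 49 40 18 9 1]
t=11: x=[51.0000 50.8900 48.6150 39.2850 18.7150 9.0550 1.4400] k=[51 50 51 40 21 5 3]
t=12: x=[50.9450 50.1100 50.3400 39.5600 21.1650 5.7700 3.1100] k=[51 51 51 42 22 4 6]
t=13: x=[51.0000 51.0000 50.5050 41.3950 22.1100 5.1000 5.8900] k=[51 51 47 37 18 1 5]
t=14: x=[51.0000 50.7800 46.6700 36.5050 18.1100 2.1550 4.7800] k=[51 48 50 39 18 0 8]
t=15: x=[50.8350 48.2750 49.2850 38.4500 18.1650 1.4300 7.5600] k=[51 47 51 35 22 3 4]
t=16: x=[50.7800 47.4400 49.9000 35.1650 21.6700 4.1000 3.9450] k=[47 45 46 33 23 7 6]
t=17: x=[46.8900 45.1650 45.2300 33.1650 22.6700 7.8250 6.0550] k=[46 45 41 32 27 4 3]
t=18: x=[45.9450 44.8350 40.7250 32.2200 26.0100 5.2100 3.0550] k=[49 46 44 30 26 5 1]
t=19: x=[48.8350 46.0550 43.3400 30.5500 25.0650 5.9350 1.2200] k=[51 48 45 27 25 5 0]
t=20: x=[50.8350 48.0000 44.1750 27.8800 24.0100 5.8250 0.2750] k=[51 45 42 25 21 10 0]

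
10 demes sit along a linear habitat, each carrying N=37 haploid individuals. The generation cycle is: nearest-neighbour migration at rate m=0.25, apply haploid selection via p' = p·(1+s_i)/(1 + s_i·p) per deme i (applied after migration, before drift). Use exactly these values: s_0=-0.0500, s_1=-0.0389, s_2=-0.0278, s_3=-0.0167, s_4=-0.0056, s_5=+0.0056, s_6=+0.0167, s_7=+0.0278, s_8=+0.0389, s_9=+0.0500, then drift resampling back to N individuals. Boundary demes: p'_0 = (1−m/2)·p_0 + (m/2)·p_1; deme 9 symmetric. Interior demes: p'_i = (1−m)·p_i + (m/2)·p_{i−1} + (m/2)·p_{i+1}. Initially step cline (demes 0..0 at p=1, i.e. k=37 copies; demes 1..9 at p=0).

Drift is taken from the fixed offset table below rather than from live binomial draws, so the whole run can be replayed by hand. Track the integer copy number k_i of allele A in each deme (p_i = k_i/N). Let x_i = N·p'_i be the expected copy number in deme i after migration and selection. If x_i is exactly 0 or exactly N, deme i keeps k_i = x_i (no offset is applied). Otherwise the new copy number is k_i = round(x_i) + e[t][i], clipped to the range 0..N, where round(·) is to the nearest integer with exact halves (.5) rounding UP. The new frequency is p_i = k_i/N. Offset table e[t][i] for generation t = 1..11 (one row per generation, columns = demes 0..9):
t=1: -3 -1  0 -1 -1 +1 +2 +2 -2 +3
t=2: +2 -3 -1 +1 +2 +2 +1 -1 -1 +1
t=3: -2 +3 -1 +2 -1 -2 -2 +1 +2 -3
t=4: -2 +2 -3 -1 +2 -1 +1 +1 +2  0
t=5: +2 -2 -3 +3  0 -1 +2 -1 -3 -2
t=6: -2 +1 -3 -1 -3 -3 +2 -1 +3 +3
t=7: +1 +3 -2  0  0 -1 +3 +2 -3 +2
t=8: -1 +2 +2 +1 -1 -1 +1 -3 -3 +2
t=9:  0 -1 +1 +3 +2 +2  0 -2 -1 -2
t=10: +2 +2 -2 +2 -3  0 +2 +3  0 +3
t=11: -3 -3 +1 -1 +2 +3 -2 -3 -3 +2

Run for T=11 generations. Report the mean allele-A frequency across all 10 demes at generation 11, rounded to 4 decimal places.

0.0730

t=0: k=[37 0 0 0 0 0 0 0 0 0]
t=1: x=[32.1634 4.4668 0.0000 0.0000 0.0000 0.0000 0.0000 0.0000 0.0000 0.0000] k=[29 3 0 0 0 0 0 0 0 0]
t=2: x=[25.3444 5.6816 0.3647 0.0000 0.0000 0.0000 0.0000 0.0000 0.0000 0.0000] k=[27 3 0 0 0 0 0 0 0 0]
t=3: x=[23.5642 5.4383 0.3647 0.0000 0.0000 0.0000 0.0000 0.0000 0.0000 0.0000] k=[22 8 0 0 0 0 0 0 0 0]
t=4: x=[19.7787 8.4877 0.9729 0.0000 0.0000 0.0000 0.0000 0.0000 0.0000 0.0000] k=[18 10 0 0 0 0 0 0 0 0]
t=5: x=[16.5297 9.4678 1.2164 0.0000 0.0000 0.0000 0.0000 0.0000 0.0000 0.0000] k=[19 7 0 0 0 0 0 0 0 0]
t=6: x=[17.0277 7.3876 0.8512 0.0000 0.0000 0.0000 0.0000 0.0000 0.0000 0.0000] k=[15 8 0 0 0 0 0 0 0 0]
t=7: x=[13.6799 7.6318 0.9729 0.0000 0.0000 0.0000 0.0000 0.0000 0.0000 0.0000] k=[15 11 0 0 0 0 0 0 0 0]
t=8: x=[14.0503 9.8358 1.3382 0.0000 0.0000 0.0000 0.0000 0.0000 0.0000 0.0000] k=[13 12 3 0 0 0 0 0 0 0]
t=9: x=[12.4478 10.6958 3.6561 0.3688 0.0000 0.0000 0.0000 0.0000 0.0000 0.0000] k=[12 10 5 3 0 0 0 0 0 0]
t=10: x=[11.3426 9.3452 5.2468 2.8307 0.3729 0.0000 0.0000 0.0000 0.0000 0.0000] k=[13 11 3 5 0 0 0 0 0 0]
t=11: x=[12.3249 9.9586 4.1451 4.0637 0.6216 0.0000 0.0000 0.0000 0.0000 0.0000] k=[9 7 5 3 3 0 0 0 0 0]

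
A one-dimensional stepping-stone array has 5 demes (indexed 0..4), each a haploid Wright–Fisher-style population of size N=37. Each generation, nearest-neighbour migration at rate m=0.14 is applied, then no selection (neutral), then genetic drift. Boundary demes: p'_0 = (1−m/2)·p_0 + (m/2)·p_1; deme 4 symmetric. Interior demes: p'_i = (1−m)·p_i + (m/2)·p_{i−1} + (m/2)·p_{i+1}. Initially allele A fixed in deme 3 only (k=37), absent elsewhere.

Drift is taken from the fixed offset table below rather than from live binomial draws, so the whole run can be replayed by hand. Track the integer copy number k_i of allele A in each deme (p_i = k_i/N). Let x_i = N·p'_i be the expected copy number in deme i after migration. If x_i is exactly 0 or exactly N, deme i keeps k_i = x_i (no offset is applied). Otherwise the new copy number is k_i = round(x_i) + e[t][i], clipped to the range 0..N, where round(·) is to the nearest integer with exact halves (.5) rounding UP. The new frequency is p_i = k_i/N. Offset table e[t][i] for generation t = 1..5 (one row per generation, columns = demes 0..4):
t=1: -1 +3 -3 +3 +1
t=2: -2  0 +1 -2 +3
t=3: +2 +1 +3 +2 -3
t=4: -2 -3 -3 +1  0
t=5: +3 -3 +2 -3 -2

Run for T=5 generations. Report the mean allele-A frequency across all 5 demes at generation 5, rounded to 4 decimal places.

t=0: k=[0 0 0 37 0]
t=1: x=[0.0000 0.0000 2.5900 31.8200 2.5900] k=[0 0 0 35 4]
t=2: x=[0.0000 0.0000 2.4500 30.3800 6.1700] k=[0 0 3 28 9]
t=3: x=[0.0000 0.2100 4.5400 24.9200 10.3300] k=[0 1 8 27 7]
t=4: x=[0.0700 1.4200 8.8400 24.2700 8.4000] k=[0 0 6 25 8]
t=5: x=[0.0000 0.4200 6.9100 22.4800 9.1900] k=[0 0 9 19 7]

0.1892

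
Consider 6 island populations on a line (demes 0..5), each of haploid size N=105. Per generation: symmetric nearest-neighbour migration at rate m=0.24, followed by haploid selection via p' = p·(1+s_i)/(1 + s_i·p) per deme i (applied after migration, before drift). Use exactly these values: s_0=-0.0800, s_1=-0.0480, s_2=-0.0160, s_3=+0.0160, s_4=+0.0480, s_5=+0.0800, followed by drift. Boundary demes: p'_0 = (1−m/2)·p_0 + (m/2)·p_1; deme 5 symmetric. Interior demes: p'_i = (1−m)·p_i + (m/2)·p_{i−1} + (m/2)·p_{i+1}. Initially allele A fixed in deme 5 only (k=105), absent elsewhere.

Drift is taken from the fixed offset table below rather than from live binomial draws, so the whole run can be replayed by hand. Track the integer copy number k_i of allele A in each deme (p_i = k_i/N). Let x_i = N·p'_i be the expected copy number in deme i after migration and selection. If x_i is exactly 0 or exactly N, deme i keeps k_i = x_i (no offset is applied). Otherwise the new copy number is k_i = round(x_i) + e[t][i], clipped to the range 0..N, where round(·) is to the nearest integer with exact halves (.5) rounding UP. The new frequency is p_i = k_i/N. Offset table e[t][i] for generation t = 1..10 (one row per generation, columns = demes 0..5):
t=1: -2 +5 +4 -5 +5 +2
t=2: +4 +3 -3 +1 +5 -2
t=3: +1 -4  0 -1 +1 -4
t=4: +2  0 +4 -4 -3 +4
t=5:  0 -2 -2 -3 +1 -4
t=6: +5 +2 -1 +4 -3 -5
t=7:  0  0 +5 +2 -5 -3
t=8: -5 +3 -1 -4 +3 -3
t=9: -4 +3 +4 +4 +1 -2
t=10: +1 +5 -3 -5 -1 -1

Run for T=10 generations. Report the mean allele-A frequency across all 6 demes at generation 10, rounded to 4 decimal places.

0.2032

t=0: k=[0 0 0 0 0 105]
t=1: x=[0.0000 0.0000 0.0000 0.0000 13.1292 93.2287] k=[0 0 0 0 18 95]
t=2: x=[0.0000 0.0000 0.0000 2.1938 25.9859 86.9401] k=[0 0 0 3 31 85]
t=3: x=[0.0000 0.0000 0.3543 6.0904 35.2086 80.0147] k=[0 0 0 5 36 76]
t=4: x=[0.0000 0.0000 0.5905 8.2397 38.2121 72.9392] k=[0 0 5 4 35 77]
t=5: x=[0.0000 0.5714 4.2143 7.9559 37.4417 73.6773] k=[0 0 2 5 38 70]
t=6: x=[0.0000 0.2285 2.0868 8.7262 39.0225 68.0239] k=[0 2 1 13 36 63]
t=7: x=[0.2208 1.5625 2.5200 14.5174 37.6039 61.7301] k=[0 2 8 17 33 59]
t=8: x=[0.2208 2.3636 8.2367 18.0763 35.2899 57.8859] k=[0 5 7 14 38 55]
t=9: x=[0.5523 4.4267 7.4871 16.2569 38.2932 54.9784] k=[0 7 11 20 39 53]
t=10: x=[0.7733 6.3405 11.4346 21.4698 39.5489 53.3400] k=[2 11 8 16 39 52]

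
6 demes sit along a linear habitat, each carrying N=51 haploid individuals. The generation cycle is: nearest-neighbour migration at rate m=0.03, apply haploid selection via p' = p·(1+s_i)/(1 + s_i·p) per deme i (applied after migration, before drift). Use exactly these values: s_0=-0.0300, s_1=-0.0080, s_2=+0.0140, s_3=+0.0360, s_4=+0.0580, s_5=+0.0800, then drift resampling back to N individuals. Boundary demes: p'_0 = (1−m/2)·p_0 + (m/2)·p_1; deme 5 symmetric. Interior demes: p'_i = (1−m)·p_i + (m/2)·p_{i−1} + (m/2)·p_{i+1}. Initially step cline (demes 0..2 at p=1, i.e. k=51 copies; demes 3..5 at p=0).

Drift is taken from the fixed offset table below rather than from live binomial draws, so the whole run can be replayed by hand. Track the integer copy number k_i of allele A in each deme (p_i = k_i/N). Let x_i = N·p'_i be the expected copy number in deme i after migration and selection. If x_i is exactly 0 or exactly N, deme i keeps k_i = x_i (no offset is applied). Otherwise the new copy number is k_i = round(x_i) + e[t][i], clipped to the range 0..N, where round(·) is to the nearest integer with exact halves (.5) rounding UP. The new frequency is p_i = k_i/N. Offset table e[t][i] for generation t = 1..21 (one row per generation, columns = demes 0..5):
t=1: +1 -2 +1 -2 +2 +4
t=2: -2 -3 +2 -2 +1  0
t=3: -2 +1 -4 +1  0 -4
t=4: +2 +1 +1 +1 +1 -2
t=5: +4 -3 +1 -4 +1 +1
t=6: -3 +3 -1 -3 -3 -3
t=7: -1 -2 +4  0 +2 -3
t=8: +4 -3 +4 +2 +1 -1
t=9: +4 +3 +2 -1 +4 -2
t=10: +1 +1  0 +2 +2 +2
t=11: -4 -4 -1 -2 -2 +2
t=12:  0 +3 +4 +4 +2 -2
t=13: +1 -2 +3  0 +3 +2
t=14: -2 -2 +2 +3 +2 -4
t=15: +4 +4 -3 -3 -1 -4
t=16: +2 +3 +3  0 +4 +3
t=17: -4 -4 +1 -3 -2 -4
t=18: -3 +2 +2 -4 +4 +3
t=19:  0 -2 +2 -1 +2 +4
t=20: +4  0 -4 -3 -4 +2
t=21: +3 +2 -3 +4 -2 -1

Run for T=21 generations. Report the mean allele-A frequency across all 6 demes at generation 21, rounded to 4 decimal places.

0.5850

t=0: k=[51 51 51 0 0 0]
t=1: x=[51.0000 51.0000 50.2454 0.7921 0.0000 0.0000] k=[51 51 51 0 0 0]
t=2: x=[51.0000 51.0000 50.2454 0.7921 0.0000 0.0000] k=[51 51 51 0 0 0]
t=3: x=[51.0000 51.0000 50.2454 0.7921 0.0000 0.0000] k=[51 51 46 2 0 0]
t=4: x=[51.0000 50.9244 45.4838 2.7196 0.0317 0.0000] k=[51 51 46 4 1 0]
t=5: x=[51.0000 50.9244 45.5134 4.7347 1.0885 0.0162] k=[51 48 47 1 2 1]
t=6: x=[50.9536 48.0075 46.3837 1.7643 2.0796 1.0945] k=[48 51 45 0 0 0]
t=7: x=[47.9591 50.8639 44.4943 0.6990 0.0000 0.0000] k=[47 49 48 1 0 0]
t=8: x=[46.9170 48.9392 47.3573 1.7488 0.0159 0.0000] k=[51 46 51 4 1 0]
t=9: x=[50.9227 46.1146 50.2306 4.8119 1.0885 0.0162] k=[51 49 51 4 5 0]
t=10: x=[50.9691 49.0450 50.2750 4.8737 5.1659 0.0810] k=[51 50 50 7 7 2]
t=11: x=[50.9845 50.0072 49.3770 7.8777 7.2694 2.2337] k=[47 46 48 6 5 4]
t=12: x=[46.8709 46.0090 47.3870 6.8213 5.2601 4.3091] k=[47 49 51 11 7 2]
t=13: x=[46.9170 48.9845 50.3786 11.8588 7.3319 2.2337] k=[48 47 51 12 10 4]
t=14: x=[47.8974 47.0458 50.3638 12.8927 10.3990 4.3890] k=[46 45 51 16 12 0]
t=15: x=[45.8456 45.0630 50.3934 16.8618 12.4015 0.1943] k=[50 49 47 14 11 0]
t=16: x=[49.9543 48.9694 46.5913 14.8190 11.3704 0.1782] k=[51 51 50 15 15 3]
t=17: x=[51.0000 50.9849 49.5102 15.9096 15.4197 3.4174] k=[51 47 51 13 13 0]
t=18: x=[50.9381 47.0911 50.3786 13.9251 13.3532 0.2105] k=[48 49 51 10 17 3]
t=19: x=[47.9282 48.9996 50.3638 11.0225 17.3240 3.4494] k=[48 47 51 10 19 7]
t=20: x=[47.8974 47.0458 50.3342 11.0531 19.3574 7.6680] k=[51 47 46 8 15 10]
t=21: x=[50.9381 47.0156 45.5134 8.9326 15.4197 10.7117] k=[51 49 43 13 13 10]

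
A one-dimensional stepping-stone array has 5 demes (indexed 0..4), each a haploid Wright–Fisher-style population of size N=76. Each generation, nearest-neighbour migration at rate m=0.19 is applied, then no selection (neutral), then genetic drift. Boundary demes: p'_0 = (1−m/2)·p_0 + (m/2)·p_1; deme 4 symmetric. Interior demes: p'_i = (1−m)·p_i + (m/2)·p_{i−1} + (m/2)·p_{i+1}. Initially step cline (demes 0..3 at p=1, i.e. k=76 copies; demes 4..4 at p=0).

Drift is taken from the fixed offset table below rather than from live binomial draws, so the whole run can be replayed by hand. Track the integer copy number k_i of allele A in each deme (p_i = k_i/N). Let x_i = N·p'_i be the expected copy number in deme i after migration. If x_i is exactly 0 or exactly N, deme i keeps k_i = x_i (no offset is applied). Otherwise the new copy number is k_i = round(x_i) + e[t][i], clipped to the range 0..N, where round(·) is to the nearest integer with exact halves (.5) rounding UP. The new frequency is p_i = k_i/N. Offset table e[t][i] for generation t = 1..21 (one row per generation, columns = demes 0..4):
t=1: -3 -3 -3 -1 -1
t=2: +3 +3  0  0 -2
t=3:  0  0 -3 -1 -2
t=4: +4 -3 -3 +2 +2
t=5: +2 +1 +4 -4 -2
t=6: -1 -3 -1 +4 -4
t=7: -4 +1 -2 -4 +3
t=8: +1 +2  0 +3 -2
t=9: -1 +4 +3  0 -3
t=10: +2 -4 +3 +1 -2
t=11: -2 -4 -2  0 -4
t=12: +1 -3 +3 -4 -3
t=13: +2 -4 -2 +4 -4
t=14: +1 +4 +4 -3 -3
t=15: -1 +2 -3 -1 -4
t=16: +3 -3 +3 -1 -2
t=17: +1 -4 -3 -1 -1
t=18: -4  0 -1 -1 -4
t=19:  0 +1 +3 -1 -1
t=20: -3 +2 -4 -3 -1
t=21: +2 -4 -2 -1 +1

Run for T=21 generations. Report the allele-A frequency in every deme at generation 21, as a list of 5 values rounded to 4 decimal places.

[0.8816, 0.8026, 0.6579, 0.4342, 0.2763]

t=0: k=[76 76 76 76 0]
t=1: x=[76.0000 76.0000 76.0000 68.7800 7.2200] k=[76 76 76 68 6]
t=2: x=[76.0000 76.0000 75.2400 62.8700 11.8900] k=[76 76 75 63 10]
t=3: x=[76.0000 75.9050 73.9550 59.1050 15.0350] k=[76 76 71 58 13]
t=4: x=[76.0000 75.5250 70.2400 54.9600 17.2750] k=[76 73 67 57 19]
t=5: x=[75.7150 72.7150 66.6200 54.3400 22.6100] k=[76 74 71 50 21]
t=6: x=[75.8100 73.9050 69.2900 49.2400 23.7550] k=[75 71 68 53 20]
t=7: x=[74.6200 71.0950 66.8600 51.2900 23.1350] k=[71 72 65 47 26]
t=8: x=[71.0950 71.2400 63.9550 46.7150 27.9950] k=[72 73 64 50 26]
t=9: x=[72.0950 72.0500 63.5250 49.0500 28.2800] k=[71 76 67 49 25]
t=10: x=[71.4750 74.6700 66.1450 48.4300 27.2800] k=[73 71 69 49 25]
t=11: x=[72.8100 71.0000 67.2900 48.6200 27.2800] k=[71 67 65 49 23]
t=12: x=[70.6200 67.1900 63.6700 48.0500 25.4700] k=[72 64 67 44 22]
t=13: x=[71.2400 65.0450 64.5300 44.0950 24.0900] k=[73 61 63 48 20]
t=14: x=[71.8600 62.3300 61.3850 46.7650 22.6600] k=[73 66 65 44 20]
t=15: x=[72.3350 66.5700 63.1000 43.7150 22.2800] k=[71 69 60 43 18]
t=16: x=[70.8100 68.3350 59.2400 42.2400 20.3750] k=[74 65 62 41 18]
t=17: x=[73.1450 65.5700 60.2900 40.8100 20.1850] k=[74 62 57 40 19]
t=18: x=[72.8600 62.6650 55.8600 39.6200 20.9950] k=[69 63 55 39 17]
t=19: x=[68.4300 62.8100 54.2400 38.4300 19.0900] k=[68 64 57 37 18]
t=20: x=[67.6200 63.7150 55.7650 37.0950 19.8050] k=[65 66 52 34 19]
t=21: x=[65.0950 64.5750 51.6200 34.2850 20.4250] k=[67 61 50 33 21]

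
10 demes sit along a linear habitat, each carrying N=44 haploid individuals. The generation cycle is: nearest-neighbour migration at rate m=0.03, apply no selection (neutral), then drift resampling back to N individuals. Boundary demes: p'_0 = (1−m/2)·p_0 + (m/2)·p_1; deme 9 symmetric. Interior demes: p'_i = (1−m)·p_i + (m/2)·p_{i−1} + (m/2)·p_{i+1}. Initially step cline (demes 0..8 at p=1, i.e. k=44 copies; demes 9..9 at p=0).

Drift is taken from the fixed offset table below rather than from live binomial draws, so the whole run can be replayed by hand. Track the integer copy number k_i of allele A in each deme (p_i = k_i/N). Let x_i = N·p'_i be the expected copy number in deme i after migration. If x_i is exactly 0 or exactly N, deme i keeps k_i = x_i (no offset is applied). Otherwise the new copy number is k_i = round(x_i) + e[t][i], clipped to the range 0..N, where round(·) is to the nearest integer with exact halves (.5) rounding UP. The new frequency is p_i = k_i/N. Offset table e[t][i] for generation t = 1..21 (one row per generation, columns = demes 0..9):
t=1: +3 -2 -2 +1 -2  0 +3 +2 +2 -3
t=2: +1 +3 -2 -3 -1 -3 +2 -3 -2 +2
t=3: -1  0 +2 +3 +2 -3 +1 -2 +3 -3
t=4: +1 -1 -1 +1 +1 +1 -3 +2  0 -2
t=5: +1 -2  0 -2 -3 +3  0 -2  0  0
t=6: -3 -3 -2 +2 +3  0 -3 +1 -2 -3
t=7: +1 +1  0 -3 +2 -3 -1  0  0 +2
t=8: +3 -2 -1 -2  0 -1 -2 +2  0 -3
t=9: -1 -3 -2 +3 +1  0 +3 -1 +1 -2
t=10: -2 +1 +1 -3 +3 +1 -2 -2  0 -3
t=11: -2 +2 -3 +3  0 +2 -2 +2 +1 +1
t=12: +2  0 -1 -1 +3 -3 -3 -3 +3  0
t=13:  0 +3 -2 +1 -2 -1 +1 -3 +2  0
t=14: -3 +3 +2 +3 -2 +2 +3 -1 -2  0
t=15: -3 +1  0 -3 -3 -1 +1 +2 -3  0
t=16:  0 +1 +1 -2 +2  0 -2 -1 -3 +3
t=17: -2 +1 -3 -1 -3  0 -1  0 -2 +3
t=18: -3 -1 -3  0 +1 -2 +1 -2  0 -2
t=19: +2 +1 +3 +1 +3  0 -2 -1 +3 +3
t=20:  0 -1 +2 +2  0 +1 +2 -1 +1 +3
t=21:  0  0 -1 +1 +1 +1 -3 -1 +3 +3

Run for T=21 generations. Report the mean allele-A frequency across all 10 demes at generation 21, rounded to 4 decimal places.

0.8432

t=0: k=[44 44 44 44 44 44 44 44 44 0]
t=1: x=[44.0000 44.0000 44.0000 44.0000 44.0000 44.0000 44.0000 44.0000 43.3400 0.6600] k=[44 44 44 44 44 44 44 44 44 0]
t=2: x=[44.0000 44.0000 44.0000 44.0000 44.0000 44.0000 44.0000 44.0000 43.3400 0.6600] k=[44 44 44 44 44 44 44 44 41 3]
t=3: x=[44.0000 44.0000 44.0000 44.0000 44.0000 44.0000 44.0000 43.9550 40.4750 3.5700] k=[44 44 44 44 44 44 44 42 43 1]
t=4: x=[44.0000 44.0000 44.0000 44.0000 44.0000 44.0000 43.9700 42.0450 42.3550 1.6300] k=[44 44 44 44 44 44 41 44 42 0]
t=5: x=[44.0000 44.0000 44.0000 44.0000 44.0000 43.9550 41.0900 43.9250 41.4000 0.6300] k=[44 44 44 44 44 44 41 42 41 1]
t=6: x=[44.0000 44.0000 44.0000 44.0000 44.0000 43.9550 41.0600 41.9700 40.4150 1.6000] k=[44 44 44 44 44 44 38 43 38 0]
t=7: x=[44.0000 44.0000 44.0000 44.0000 44.0000 43.9100 38.1650 42.8500 37.5050 0.5700] k=[44 44 44 44 44 41 37 43 38 3]
t=8: x=[44.0000 44.0000 44.0000 44.0000 43.9550 40.9850 37.1500 42.8350 37.5500 3.5250] k=[44 44 44 44 44 40 35 44 38 1]
t=9: x=[44.0000 44.0000 44.0000 44.0000 43.9400 39.9850 35.2100 43.7750 37.5350 1.5550] k=[44 44 44 44 44 40 38 43 39 0]
t=10: x=[44.0000 44.0000 44.0000 44.0000 43.9400 40.0300 38.1050 42.8650 38.4750 0.5850] k=[44 44 44 44 44 41 36 41 38 0]
t=11: x=[44.0000 44.0000 44.0000 44.0000 43.9550 40.9700 36.1500 40.8800 37.4750 0.5700] k=[44 44 44 44 44 43 34 43 38 2]
t=12: x=[44.0000 44.0000 44.0000 44.0000 43.9850 42.8800 34.2700 42.7900 37.5350 2.5400] k=[44 44 44 44 44 40 31 40 41 3]
t=13: x=[44.0000 44.0000 44.0000 44.0000 43.9400 39.9250 31.2700 39.8800 40.4150 3.5700] k=[44 44 44 44 42 39 32 37 42 4]
t=14: x=[44.0000 44.0000 44.0000 43.9700 41.9850 38.9400 32.1800 37.0000 41.3550 4.5700] k=[44 44 44 44 40 41 35 36 39 5]
t=15: x=[44.0000 44.0000 44.0000 43.9400 40.0750 40.8950 35.1050 36.0300 38.4450 5.5100] k=[44 44 44 41 37 40 36 38 35 6]
t=16: x=[44.0000 44.0000 43.9550 40.9850 37.1050 39.8950 36.0900 37.9250 34.6100 6.4350] k=[44 44 44 39 39 40 34 37 32 9]
t=17: x=[44.0000 44.0000 43.9250 39.0750 39.0150 39.8950 34.1350 36.8800 31.7300 9.3450] k=[44 44 41 38 36 40 33 37 30 12]
t=18: x=[44.0000 43.9550 41.0000 38.0150 36.0900 39.8350 33.1650 36.8350 29.8350 12.2700] k=[44 43 38 38 37 38 34 35 30 10]
t=19: x=[43.9850 42.9400 38.0750 37.9850 37.0300 37.9250 34.0750 34.9100 29.7750 10.3000] k=[44 44 41 39 40 38 32 34 33 13]
t=20: x=[44.0000 43.9550 41.0150 39.0450 39.9550 37.9400 32.1200 33.9550 32.7150 13.3000] k=[44 43 43 41 40 39 34 33 34 16]
t=21: x=[43.9850 43.0150 42.9700 41.0150 40.0000 38.9400 34.0600 33.0300 33.7150 16.2700] k=[44 43 42 42 41 40 31 32 37 19]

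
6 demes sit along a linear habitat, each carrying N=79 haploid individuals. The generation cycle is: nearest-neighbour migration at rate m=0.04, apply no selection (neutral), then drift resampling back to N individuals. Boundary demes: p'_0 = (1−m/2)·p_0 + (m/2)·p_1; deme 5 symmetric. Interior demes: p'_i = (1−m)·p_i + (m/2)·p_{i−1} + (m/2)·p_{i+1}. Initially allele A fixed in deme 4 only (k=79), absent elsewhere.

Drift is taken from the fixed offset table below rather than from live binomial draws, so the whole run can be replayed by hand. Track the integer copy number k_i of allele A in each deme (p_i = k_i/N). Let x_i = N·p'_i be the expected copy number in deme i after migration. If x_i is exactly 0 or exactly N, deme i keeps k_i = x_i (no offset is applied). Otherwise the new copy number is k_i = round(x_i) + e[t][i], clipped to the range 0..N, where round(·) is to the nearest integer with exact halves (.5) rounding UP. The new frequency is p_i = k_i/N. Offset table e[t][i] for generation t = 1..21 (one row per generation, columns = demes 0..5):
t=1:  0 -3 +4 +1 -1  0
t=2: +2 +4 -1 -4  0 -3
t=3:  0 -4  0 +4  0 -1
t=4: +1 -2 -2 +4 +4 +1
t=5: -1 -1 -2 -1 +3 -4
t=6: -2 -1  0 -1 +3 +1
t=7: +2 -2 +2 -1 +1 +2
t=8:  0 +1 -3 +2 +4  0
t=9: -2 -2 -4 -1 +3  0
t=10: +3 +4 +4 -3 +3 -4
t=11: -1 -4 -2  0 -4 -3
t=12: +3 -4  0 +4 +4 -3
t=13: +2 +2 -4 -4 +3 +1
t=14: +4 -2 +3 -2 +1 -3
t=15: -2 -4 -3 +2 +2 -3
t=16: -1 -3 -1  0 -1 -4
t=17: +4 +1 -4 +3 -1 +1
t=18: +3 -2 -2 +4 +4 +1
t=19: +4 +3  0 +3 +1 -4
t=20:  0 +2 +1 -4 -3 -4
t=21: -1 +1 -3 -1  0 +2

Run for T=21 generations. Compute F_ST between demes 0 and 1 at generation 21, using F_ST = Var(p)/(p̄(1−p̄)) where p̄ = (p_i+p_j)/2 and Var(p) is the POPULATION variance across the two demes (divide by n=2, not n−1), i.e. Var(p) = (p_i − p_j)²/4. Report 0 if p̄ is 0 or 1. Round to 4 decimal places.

0.0104

t=0: k=[0 0 0 0 79 0]
t=1: x=[0.0000 0.0000 0.0000 1.5800 75.8400 1.5800] k=[0 0 0 3 75 2]
t=2: x=[0.0000 0.0000 0.0600 4.3800 72.1000 3.4600] k=[0 0 0 0 72 0]
t=3: x=[0.0000 0.0000 0.0000 1.4400 69.1200 1.4400] k=[0 0 0 5 69 0]
t=4: x=[0.0000 0.0000 0.1000 6.1800 66.3400 1.3800] k=[0 0 0 10 70 2]
t=5: x=[0.0000 0.0000 0.2000 11.0000 67.4400 3.3600] k=[0 0 0 10 70 0]
t=6: x=[0.0000 0.0000 0.2000 11.0000 67.4000 1.4000] k=[0 0 0 10 70 2]
t=7: x=[0.0000 0.0000 0.2000 11.0000 67.4400 3.3600] k=[0 0 2 10 68 5]
t=8: x=[0.0000 0.0400 2.1200 11.0000 65.5800 6.2600] k=[0 1 0 13 70 6]
t=9: x=[0.0200 0.9600 0.2800 13.8800 67.5800 7.2800] k=[0 0 0 13 71 7]
t=10: x=[0.0000 0.0000 0.2600 13.9000 68.5600 8.2800] k=[0 0 4 11 72 4]
t=11: x=[0.0000 0.0800 4.0600 12.0800 69.4200 5.3600] k=[0 0 2 12 65 2]
t=12: x=[0.0000 0.0400 2.1600 12.8600 62.6800 3.2600] k=[0 0 2 17 67 0]
t=13: x=[0.0000 0.0400 2.2600 17.7000 64.6600 1.3400] k=[0 2 0 14 68 2]
t=14: x=[0.0400 1.9200 0.3200 14.8000 65.6000 3.3200] k=[4 0 3 13 67 0]
t=15: x=[3.9200 0.1400 3.1400 13.8800 64.5800 1.3400] k=[2 0 0 16 67 0]
t=16: x=[1.9600 0.0400 0.3200 16.7000 64.6400 1.3400] k=[1 0 0 17 64 0]
t=17: x=[0.9800 0.0200 0.3400 17.6000 61.7800 1.2800] k=[5 1 0 21 61 2]
t=18: x=[4.9200 1.0600 0.4400 21.3800 59.0200 3.1800] k=[8 0 0 25 63 4]
t=19: x=[7.8400 0.1600 0.5000 25.2600 61.0600 5.1800] k=[12 3 1 28 62 1]
t=20: x=[11.8200 3.1400 1.5800 28.1400 60.1000 2.2200] k=[12 5 3 24 57 0]
t=21: x=[11.8600 5.1000 3.4600 24.2400 55.2000 1.1400] k=[11 6 0 23 55 3]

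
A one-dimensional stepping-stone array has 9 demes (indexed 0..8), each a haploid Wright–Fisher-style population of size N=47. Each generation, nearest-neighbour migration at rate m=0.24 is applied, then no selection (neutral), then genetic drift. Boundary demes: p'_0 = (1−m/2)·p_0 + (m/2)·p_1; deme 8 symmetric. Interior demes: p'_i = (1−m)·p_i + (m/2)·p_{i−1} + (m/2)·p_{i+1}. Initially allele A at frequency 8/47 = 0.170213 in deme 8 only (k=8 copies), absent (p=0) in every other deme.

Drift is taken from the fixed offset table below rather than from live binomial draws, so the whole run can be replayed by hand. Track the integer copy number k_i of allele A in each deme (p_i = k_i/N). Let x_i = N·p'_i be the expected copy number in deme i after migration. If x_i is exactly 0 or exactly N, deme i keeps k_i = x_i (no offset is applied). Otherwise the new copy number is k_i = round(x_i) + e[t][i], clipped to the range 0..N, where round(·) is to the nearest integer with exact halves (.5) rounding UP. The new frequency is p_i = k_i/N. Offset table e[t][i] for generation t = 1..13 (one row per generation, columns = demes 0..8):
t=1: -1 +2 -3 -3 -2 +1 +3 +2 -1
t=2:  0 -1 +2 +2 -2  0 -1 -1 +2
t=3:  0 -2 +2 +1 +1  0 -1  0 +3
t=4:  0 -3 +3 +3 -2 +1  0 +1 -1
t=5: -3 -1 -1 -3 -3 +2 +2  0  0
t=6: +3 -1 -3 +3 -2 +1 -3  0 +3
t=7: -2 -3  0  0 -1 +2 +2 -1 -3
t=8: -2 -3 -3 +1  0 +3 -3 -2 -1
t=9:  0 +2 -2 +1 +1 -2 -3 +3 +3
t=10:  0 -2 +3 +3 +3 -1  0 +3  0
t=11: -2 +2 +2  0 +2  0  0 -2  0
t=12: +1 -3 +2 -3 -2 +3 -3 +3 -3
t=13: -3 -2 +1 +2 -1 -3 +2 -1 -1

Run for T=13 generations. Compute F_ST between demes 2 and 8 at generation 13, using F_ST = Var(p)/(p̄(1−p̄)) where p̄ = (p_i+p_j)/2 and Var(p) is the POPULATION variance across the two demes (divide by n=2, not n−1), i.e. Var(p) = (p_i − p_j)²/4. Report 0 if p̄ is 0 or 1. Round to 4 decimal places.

t=0: k=[0 0 0 0 0 0 0 0 8]
t=1: x=[0.0000 0.0000 0.0000 0.0000 0.0000 0.0000 0.0000 0.9600 7.0400] k=[0 0 0 0 0 0 0 3 6]
t=2: x=[0.0000 0.0000 0.0000 0.0000 0.0000 0.0000 0.3600 3.0000 5.6400] k=[0 0 0 0 0 0 0 2 8]
t=3: x=[0.0000 0.0000 0.0000 0.0000 0.0000 0.0000 0.2400 2.4800 7.2800] k=[0 0 0 0 0 0 0 2 10]
t=4: x=[0.0000 0.0000 0.0000 0.0000 0.0000 0.0000 0.2400 2.7200 9.0400] k=[0 0 0 0 0 0 0 4 8]
t=5: x=[0.0000 0.0000 0.0000 0.0000 0.0000 0.0000 0.4800 4.0000 7.5200] k=[0 0 0 0 0 0 2 4 8]
t=6: x=[0.0000 0.0000 0.0000 0.0000 0.0000 0.2400 2.0000 4.2400 7.5200] k=[0 0 0 0 0 1 0 4 11]
t=7: x=[0.0000 0.0000 0.0000 0.0000 0.1200 0.7600 0.6000 4.3600 10.1600] k=[0 0 0 0 0 3 3 3 7]
t=8: x=[0.0000 0.0000 0.0000 0.0000 0.3600 2.6400 3.0000 3.4800 6.5200] k=[0 0 0 0 0 6 0 1 6]
t=9: x=[0.0000 0.0000 0.0000 0.0000 0.7200 4.5600 0.8400 1.4800 5.4000] k=[0 0 0 0 2 3 0 4 8]
t=10: x=[0.0000 0.0000 0.0000 0.2400 1.8800 2.5200 0.8400 4.0000 7.5200] k=[0 0 0 3 5 2 1 7 8]
t=11: x=[0.0000 0.0000 0.3600 2.8800 4.4000 2.2400 1.8400 6.4000 7.8800] k=[0 0 2 3 6 2 2 4 8]
t=12: x=[0.0000 0.2400 1.8800 3.2400 5.1600 2.4800 2.2400 4.2400 7.5200] k=[0 0 4 0 3 5 0 7 5]
t=13: x=[0.0000 0.4800 3.0400 0.8400 2.8800 4.1600 1.4400 5.9200 5.2400] k=[0 0 4 3 2 1 3 5 4]

0.0000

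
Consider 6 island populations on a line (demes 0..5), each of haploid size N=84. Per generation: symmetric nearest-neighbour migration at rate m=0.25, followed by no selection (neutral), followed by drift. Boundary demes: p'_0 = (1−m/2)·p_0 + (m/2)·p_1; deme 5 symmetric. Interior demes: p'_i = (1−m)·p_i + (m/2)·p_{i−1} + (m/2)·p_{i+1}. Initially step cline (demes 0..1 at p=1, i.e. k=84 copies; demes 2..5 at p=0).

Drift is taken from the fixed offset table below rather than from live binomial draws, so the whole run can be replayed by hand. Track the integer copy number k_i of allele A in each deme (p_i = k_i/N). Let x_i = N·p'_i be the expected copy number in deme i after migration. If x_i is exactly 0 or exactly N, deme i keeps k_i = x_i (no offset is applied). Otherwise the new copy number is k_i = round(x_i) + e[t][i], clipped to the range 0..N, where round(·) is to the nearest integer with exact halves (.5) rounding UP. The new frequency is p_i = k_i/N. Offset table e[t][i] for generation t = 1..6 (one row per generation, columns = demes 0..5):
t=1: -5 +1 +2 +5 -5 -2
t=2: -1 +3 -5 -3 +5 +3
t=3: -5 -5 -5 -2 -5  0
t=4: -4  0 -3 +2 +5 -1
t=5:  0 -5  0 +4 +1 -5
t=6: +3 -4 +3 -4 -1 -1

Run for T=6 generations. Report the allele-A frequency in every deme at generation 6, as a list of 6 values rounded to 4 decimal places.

[0.8214, 0.5119, 0.2857, 0.0595, 0.0238, 0.0000]

t=0: k=[84 84 0 0 0 0]
t=1: x=[84.0000 73.5000 10.5000 0.0000 0.0000 0.0000] k=[84 75 13 0 0 0]
t=2: x=[82.8750 68.3750 19.1250 1.6250 0.0000 0.0000] k=[82 71 14 0 0 0]
t=3: x=[80.6250 65.2500 19.3750 1.7500 0.0000 0.0000] k=[76 60 14 0 0 0]
t=4: x=[74.0000 56.2500 18.0000 1.7500 0.0000 0.0000] k=[70 56 15 4 0 0]
t=5: x=[68.2500 52.6250 18.7500 4.8750 0.5000 0.0000] k=[68 48 19 9 2 0]
t=6: x=[65.5000 46.8750 21.3750 9.3750 2.6250 0.2500] k=[69 43 24 5 2 0]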